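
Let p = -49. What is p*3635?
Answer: -178115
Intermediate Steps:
p*3635 = -49*3635 = -178115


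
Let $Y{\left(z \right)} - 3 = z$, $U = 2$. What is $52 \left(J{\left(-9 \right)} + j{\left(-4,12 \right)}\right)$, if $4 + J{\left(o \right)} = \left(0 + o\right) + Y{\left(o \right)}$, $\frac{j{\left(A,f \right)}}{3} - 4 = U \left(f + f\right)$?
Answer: $7124$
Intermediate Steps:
$Y{\left(z \right)} = 3 + z$
$j{\left(A,f \right)} = 12 + 12 f$ ($j{\left(A,f \right)} = 12 + 3 \cdot 2 \left(f + f\right) = 12 + 3 \cdot 2 \cdot 2 f = 12 + 3 \cdot 4 f = 12 + 12 f$)
$J{\left(o \right)} = -1 + 2 o$ ($J{\left(o \right)} = -4 + \left(\left(0 + o\right) + \left(3 + o\right)\right) = -4 + \left(o + \left(3 + o\right)\right) = -4 + \left(3 + 2 o\right) = -1 + 2 o$)
$52 \left(J{\left(-9 \right)} + j{\left(-4,12 \right)}\right) = 52 \left(\left(-1 + 2 \left(-9\right)\right) + \left(12 + 12 \cdot 12\right)\right) = 52 \left(\left(-1 - 18\right) + \left(12 + 144\right)\right) = 52 \left(-19 + 156\right) = 52 \cdot 137 = 7124$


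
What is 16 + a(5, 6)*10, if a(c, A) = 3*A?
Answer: 196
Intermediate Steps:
16 + a(5, 6)*10 = 16 + (3*6)*10 = 16 + 18*10 = 16 + 180 = 196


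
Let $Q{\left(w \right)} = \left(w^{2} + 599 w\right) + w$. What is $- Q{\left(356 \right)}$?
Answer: $-340336$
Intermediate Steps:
$Q{\left(w \right)} = w^{2} + 600 w$
$- Q{\left(356 \right)} = - 356 \left(600 + 356\right) = - 356 \cdot 956 = \left(-1\right) 340336 = -340336$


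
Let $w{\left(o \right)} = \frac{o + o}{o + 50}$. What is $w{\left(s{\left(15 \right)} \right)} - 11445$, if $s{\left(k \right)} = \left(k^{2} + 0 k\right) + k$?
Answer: $- \frac{331857}{29} \approx -11443.0$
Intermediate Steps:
$s{\left(k \right)} = k + k^{2}$ ($s{\left(k \right)} = \left(k^{2} + 0\right) + k = k^{2} + k = k + k^{2}$)
$w{\left(o \right)} = \frac{2 o}{50 + o}$
$w{\left(s{\left(15 \right)} \right)} - 11445 = \frac{2 \cdot 15 \left(1 + 15\right)}{50 + 15 \left(1 + 15\right)} - 11445 = \frac{2 \cdot 15 \cdot 16}{50 + 15 \cdot 16} - 11445 = 2 \cdot 240 \frac{1}{50 + 240} - 11445 = 2 \cdot 240 \cdot \frac{1}{290} - 11445 = \frac{48}{29} - 11445 = - \frac{331857}{29}$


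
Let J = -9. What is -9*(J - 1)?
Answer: 90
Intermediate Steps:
-9*(J - 1) = -9*(-9 - 1) = -9*(-10) = 90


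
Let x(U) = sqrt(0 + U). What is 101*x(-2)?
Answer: 101*I*sqrt(2) ≈ 142.84*I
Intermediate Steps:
x(U) = sqrt(U)
101*x(-2) = 101*sqrt(-2) = 101*(I*sqrt(2)) = 101*I*sqrt(2)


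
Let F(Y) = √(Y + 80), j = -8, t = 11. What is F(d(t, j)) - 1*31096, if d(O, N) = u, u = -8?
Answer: -31096 + 6*√2 ≈ -31088.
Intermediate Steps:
d(O, N) = -8
F(Y) = √(80 + Y)
F(d(t, j)) - 1*31096 = √(80 - 8) - 1*31096 = √72 - 31096 = 6*√2 - 31096 = -31096 + 6*√2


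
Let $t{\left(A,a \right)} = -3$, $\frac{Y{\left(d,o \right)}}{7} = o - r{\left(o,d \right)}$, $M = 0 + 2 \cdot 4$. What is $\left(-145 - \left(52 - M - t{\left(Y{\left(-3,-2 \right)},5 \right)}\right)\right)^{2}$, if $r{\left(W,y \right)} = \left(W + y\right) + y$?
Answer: $36864$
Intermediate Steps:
$r{\left(W,y \right)} = W + 2 y$
$M = 8$ ($M = 0 + 8 = 8$)
$Y{\left(d,o \right)} = - 14 d$ ($Y{\left(d,o \right)} = 7 \left(o - \left(o + 2 d\right)\right) = 7 \left(- 2 d\right) = - 14 d$)
$\left(-145 - \left(52 - M - t{\left(Y{\left(-3,-2 \right)},5 \right)}\right)\right)^{2} = \left(-145 + \left(\left(8 - 3\right) - 52\right)\right)^{2} = \left(-145 + \left(5 - 52\right)\right)^{2} = \left(-145 - 47\right)^{2} = \left(-192\right)^{2} = 36864$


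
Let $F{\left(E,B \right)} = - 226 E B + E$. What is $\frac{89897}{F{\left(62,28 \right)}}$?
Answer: $- \frac{89897}{392274} \approx -0.22917$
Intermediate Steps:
$F{\left(E,B \right)} = E - 226 B E$ ($F{\left(E,B \right)} = - 226 B E + E = E - 226 B E$)
$\frac{89897}{F{\left(62,28 \right)}} = \frac{89897}{62 \left(1 - 6328\right)} = \frac{89897}{62 \left(-6327\right)} = \frac{89897}{-392274} = 89897 \left(- \frac{1}{392274}\right) = - \frac{89897}{392274}$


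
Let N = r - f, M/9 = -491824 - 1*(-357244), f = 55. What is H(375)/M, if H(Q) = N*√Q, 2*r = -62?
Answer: 43*√15/121122 ≈ 0.0013750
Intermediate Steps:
r = -31 (r = (½)*(-62) = -31)
M = -1211220 (M = 9*(-491824 - 1*(-357244)) = 9*(-491824 + 357244) = 9*(-134580) = -1211220)
N = -86 (N = -31 - 1*55 = -31 - 55 = -86)
H(Q) = -86*√Q
H(375)/M = -430*√15/(-1211220) = -430*√15*(-1/1211220) = 43*√15/121122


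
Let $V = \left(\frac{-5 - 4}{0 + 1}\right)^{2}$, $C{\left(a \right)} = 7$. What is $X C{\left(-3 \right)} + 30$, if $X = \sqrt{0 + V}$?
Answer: $93$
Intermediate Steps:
$V = 81$ ($V = \left(- \frac{9}{1}\right)^{2} = \left(\left(-9\right) 1\right)^{2} = \left(-9\right)^{2} = 81$)
$X = 9$ ($X = \sqrt{0 + 81} = \sqrt{81} = 9$)
$X C{\left(-3 \right)} + 30 = 9 \cdot 7 + 30 = 63 + 30 = 93$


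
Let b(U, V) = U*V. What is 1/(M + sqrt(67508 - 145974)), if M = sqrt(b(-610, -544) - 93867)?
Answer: 1/(sqrt(237973) + I*sqrt(78466)) ≈ 0.0015416 - 0.00088522*I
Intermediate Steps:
M = sqrt(237973) (M = sqrt(-610*(-544) - 93867) = sqrt(331840 - 93867) = sqrt(237973) ≈ 487.82)
1/(M + sqrt(67508 - 145974)) = 1/(sqrt(237973) + sqrt(67508 - 145974)) = 1/(sqrt(237973) + sqrt(-78466)) = 1/(sqrt(237973) + I*sqrt(78466))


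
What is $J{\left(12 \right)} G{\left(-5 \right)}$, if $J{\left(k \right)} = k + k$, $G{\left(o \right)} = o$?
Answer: $-120$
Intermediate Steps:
$J{\left(k \right)} = 2 k$
$J{\left(12 \right)} G{\left(-5 \right)} = 2 \cdot 12 \left(-5\right) = 24 \left(-5\right) = -120$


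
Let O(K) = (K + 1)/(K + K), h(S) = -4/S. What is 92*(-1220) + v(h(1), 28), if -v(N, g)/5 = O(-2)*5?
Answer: -448985/4 ≈ -1.1225e+5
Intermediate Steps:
O(K) = (1 + K)/(2*K) (O(K) = (1 + K)/((2*K)) = (1 + K)*(1/(2*K)) = (1 + K)/(2*K))
v(N, g) = -25/4 (v(N, g) = -5*(½)*(1 - 2)/(-2)*5 = -5*(½)*(-½)*(-1)*5 = -5*5/4 = -25/4)
92*(-1220) + v(h(1), 28) = 92*(-1220) - 25/4 = -112240 - 25/4 = -448985/4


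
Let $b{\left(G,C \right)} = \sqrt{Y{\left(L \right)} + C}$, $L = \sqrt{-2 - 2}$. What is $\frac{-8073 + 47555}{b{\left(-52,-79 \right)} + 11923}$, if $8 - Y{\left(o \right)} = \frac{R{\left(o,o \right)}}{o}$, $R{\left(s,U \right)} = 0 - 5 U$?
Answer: $\frac{470743886}{142157995} - \frac{39482 i \sqrt{66}}{142157995} \approx 3.3114 - 0.0022563 i$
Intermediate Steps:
$R{\left(s,U \right)} = - 5 U$
$L = 2 i$ ($L = \sqrt{-4} = 2 i \approx 2.0 i$)
$Y{\left(o \right)} = 13$ ($Y{\left(o \right)} = 8 - \frac{\left(-5\right) o}{o} = 8 - -5 = 8 + 5 = 13$)
$b{\left(G,C \right)} = \sqrt{13 + C}$
$\frac{-8073 + 47555}{b{\left(-52,-79 \right)} + 11923} = \frac{-8073 + 47555}{\sqrt{13 - 79} + 11923} = \frac{39482}{\sqrt{-66} + 11923} = \frac{39482}{i \sqrt{66} + 11923} = \frac{39482}{11923 + i \sqrt{66}}$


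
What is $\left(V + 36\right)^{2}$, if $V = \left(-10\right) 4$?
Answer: $16$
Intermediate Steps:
$V = -40$
$\left(V + 36\right)^{2} = \left(-40 + 36\right)^{2} = \left(-4\right)^{2} = 16$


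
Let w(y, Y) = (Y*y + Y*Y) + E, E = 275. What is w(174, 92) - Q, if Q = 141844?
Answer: -117097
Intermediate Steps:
w(y, Y) = 275 + Y² + Y*y (w(y, Y) = (Y*y + Y*Y) + 275 = (Y*y + Y²) + 275 = (Y² + Y*y) + 275 = 275 + Y² + Y*y)
w(174, 92) - Q = (275 + 92² + 92*174) - 1*141844 = (275 + 8464 + 16008) - 141844 = 24747 - 141844 = -117097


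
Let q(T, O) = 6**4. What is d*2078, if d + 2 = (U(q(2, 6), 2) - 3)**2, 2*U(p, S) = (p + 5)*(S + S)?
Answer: 14036472322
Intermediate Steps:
q(T, O) = 1296
U(p, S) = S*(5 + p) (U(p, S) = ((p + 5)*(S + S))/2 = ((5 + p)*(2*S))/2 = (2*S*(5 + p))/2 = S*(5 + p))
d = 6754799 (d = -2 + (2*(5 + 1296) - 3)**2 = -2 + (2*1301 - 3)**2 = -2 + (2602 - 3)**2 = -2 + 2599**2 = -2 + 6754801 = 6754799)
d*2078 = 6754799*2078 = 14036472322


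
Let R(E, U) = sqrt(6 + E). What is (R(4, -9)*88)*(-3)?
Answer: -264*sqrt(10) ≈ -834.84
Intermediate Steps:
(R(4, -9)*88)*(-3) = (sqrt(6 + 4)*88)*(-3) = (sqrt(10)*88)*(-3) = (88*sqrt(10))*(-3) = -264*sqrt(10)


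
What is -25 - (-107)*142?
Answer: 15169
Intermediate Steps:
-25 - (-107)*142 = -25 - 107*(-142) = -25 + 15194 = 15169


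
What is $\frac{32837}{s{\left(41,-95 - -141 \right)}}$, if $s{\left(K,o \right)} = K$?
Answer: $\frac{32837}{41} \approx 800.9$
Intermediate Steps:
$\frac{32837}{s{\left(41,-95 - -141 \right)}} = \frac{32837}{41}$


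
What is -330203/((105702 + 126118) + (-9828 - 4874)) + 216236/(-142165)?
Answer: -93892037343/30866580470 ≈ -3.0419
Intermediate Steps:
-330203/((105702 + 126118) + (-9828 - 4874)) + 216236/(-142165) = -330203/(231820 - 14702) + 216236*(-1/142165) = -330203/217118 - 216236/142165 = -93892037343/30866580470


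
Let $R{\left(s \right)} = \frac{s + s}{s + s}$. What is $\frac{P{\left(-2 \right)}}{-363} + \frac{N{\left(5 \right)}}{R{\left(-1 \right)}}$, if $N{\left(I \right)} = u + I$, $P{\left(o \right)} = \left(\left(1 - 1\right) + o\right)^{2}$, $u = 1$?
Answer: $\frac{2174}{363} \approx 5.989$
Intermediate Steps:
$R{\left(s \right)} = 1$ ($R{\left(s \right)} = \frac{2 s}{2 s} = 2 s \frac{1}{2 s} = 1$)
$P{\left(o \right)} = o^{2}$ ($P{\left(o \right)} = \left(\left(1 - 1\right) + o\right)^{2} = \left(0 + o\right)^{2} = o^{2}$)
$N{\left(I \right)} = 1 + I$
$\frac{P{\left(-2 \right)}}{-363} + \frac{N{\left(5 \right)}}{R{\left(-1 \right)}} = \frac{\left(-2\right)^{2}}{-363} + \frac{1 + 5}{1} = 4 \left(- \frac{1}{363}\right) + 6 \cdot 1 = - \frac{4}{363} + 6 = \frac{2174}{363}$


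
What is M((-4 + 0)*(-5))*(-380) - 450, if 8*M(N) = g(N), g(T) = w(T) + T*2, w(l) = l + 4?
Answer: -3490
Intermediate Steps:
w(l) = 4 + l
g(T) = 4 + 3*T (g(T) = (4 + T) + T*2 = (4 + T) + 2*T = 4 + 3*T)
M(N) = 1/2 + 3*N/8 (M(N) = (4 + 3*N)/8 = 1/2 + 3*N/8)
M((-4 + 0)*(-5))*(-380) - 450 = (1/2 + 3*((-4 + 0)*(-5))/8)*(-380) - 450 = (1/2 + 3*(-4*(-5))/8)*(-380) - 450 = (1/2 + (3/8)*20)*(-380) - 450 = (1/2 + 15/2)*(-380) - 450 = 8*(-380) - 450 = -3040 - 450 = -3490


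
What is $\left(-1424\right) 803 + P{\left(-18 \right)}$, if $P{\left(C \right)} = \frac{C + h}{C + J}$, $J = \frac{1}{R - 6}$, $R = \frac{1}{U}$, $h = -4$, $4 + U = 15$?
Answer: $- \frac{1350439002}{1181} \approx -1.1435 \cdot 10^{6}$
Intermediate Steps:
$U = 11$ ($U = -4 + 15 = 11$)
$R = \frac{1}{11} \approx 0.090909$
$J = - \frac{11}{65}$ ($J = \frac{1}{\frac{1}{11} - 6} = \frac{1}{- \frac{65}{11}} = - \frac{11}{65} \approx -0.16923$)
$P{\left(C \right)} = \frac{-4 + C}{- \frac{11}{65} + C}$ ($P{\left(C \right)} = \frac{C - 4}{C - \frac{11}{65}} = \frac{-4 + C}{- \frac{11}{65} + C}$)
$\left(-1424\right) 803 + P{\left(-18 \right)} = \left(-1424\right) 803 + \frac{65 \left(-4 - 18\right)}{-11 + 65 \left(-18\right)} = -1143472 + 65 \frac{1}{-11 - 1170} \left(-22\right) = -1143472 + 65 \frac{1}{-1181} \left(-22\right) = -1143472 + 65 \left(- \frac{1}{1181}\right) \left(-22\right) = -1143472 + \frac{1430}{1181} = - \frac{1350439002}{1181}$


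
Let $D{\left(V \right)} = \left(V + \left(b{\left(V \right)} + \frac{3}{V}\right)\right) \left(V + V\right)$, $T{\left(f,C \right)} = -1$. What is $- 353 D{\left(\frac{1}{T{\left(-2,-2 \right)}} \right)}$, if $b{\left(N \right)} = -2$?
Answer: $-4236$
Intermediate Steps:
$D{\left(V \right)} = 2 V \left(-2 + V + \frac{3}{V}\right)$ ($D{\left(V \right)} = \left(V - \left(2 - \frac{3}{V}\right)\right) \left(V + V\right) = \left(-2 + V + \frac{3}{V}\right) 2 V = 2 V \left(-2 + V + \frac{3}{V}\right)$)
$- 353 D{\left(\frac{1}{T{\left(-2,-2 \right)}} \right)} = - 353 \left(6 - \frac{4}{-1} + 2 \left(\frac{1}{-1}\right)^{2}\right) = - 353 \left(6 - -4 + 2 \left(-1\right)^{2}\right) = - 353 \left(6 + 4 + 2 \cdot 1\right) = - 353 \left(6 + 4 + 2\right) = \left(-353\right) 12 = -4236$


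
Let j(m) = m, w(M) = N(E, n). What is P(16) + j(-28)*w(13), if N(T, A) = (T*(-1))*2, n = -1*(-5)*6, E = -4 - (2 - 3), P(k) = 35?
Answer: -133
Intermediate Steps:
E = -3 (E = -4 - 1*(-1) = -4 + 1 = -3)
n = 30 (n = 5*6 = 30)
N(T, A) = -2*T (N(T, A) = -T*2 = -2*T)
w(M) = 6 (w(M) = -2*(-3) = 6)
P(16) + j(-28)*w(13) = 35 - 28*6 = 35 - 168 = -133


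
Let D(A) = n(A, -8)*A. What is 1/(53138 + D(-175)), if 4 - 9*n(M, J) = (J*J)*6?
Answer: 9/544742 ≈ 1.6522e-5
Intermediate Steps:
n(M, J) = 4/9 - 2*J²/3 (n(M, J) = 4/9 - J*J*6/9 = 4/9 - J²*6/9 = 4/9 - 2*J²/3)
D(A) = -380*A/9 (D(A) = (4/9 - ⅔*(-8)²)*A = (4/9 - ⅔*64)*A = (4/9 - 128/3)*A = -380*A/9)
1/(53138 + D(-175)) = 1/(53138 - 380/9*(-175)) = 1/(53138 + 66500/9) = 1/(544742/9) = 9/544742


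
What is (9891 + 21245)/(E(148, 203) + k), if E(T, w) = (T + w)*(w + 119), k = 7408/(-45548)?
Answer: 177272816/643489831 ≈ 0.27549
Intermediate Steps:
k = -1852/11387 (k = 7408*(-1/45548) = -1852/11387 ≈ -0.16264)
E(T, w) = (119 + w)*(T + w) (E(T, w) = (T + w)*(119 + w) = (119 + w)*(T + w))
(9891 + 21245)/(E(148, 203) + k) = (9891 + 21245)/((203² + 119*148 + 119*203 + 148*203) - 1852/11387) = 31136/((41209 + 17612 + 24157 + 30044) - 1852/11387) = 31136/(113022 - 1852/11387) = 31136/(1286979662/11387) = 31136*(11387/1286979662) = 177272816/643489831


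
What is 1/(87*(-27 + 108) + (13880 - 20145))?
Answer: 1/782 ≈ 0.0012788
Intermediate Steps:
1/(87*(-27 + 108) + (13880 - 20145)) = 1/(87*81 - 6265) = 1/(7047 - 6265) = 1/782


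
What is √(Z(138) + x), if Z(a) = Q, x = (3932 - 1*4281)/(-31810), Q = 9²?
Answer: 7*√1672919710/31810 ≈ 9.0006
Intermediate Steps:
Q = 81
x = 349/31810 (x = (3932 - 4281)*(-1/31810) = -349*(-1/31810) = 349/31810 ≈ 0.010971)
Z(a) = 81
√(Z(138) + x) = √(81 + 349/31810) = √(2576959/31810) = 7*√1672919710/31810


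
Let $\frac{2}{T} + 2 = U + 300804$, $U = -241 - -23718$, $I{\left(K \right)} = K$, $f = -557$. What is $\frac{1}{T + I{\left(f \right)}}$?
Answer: $- \frac{324279}{180623401} \approx -0.0017953$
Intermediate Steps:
$U = 23477$ ($U = -241 + 23718 = 23477$)
$T = \frac{2}{324279}$ ($T = \frac{2}{-2 + \left(23477 + 300804\right)} = \frac{2}{-2 + 324281} = \frac{2}{324279} \approx 6.1675 \cdot 10^{-6}$)
$\frac{1}{T + I{\left(f \right)}} = \frac{1}{\frac{2}{324279} - 557} = \frac{1}{- \frac{180623401}{324279}} = - \frac{324279}{180623401}$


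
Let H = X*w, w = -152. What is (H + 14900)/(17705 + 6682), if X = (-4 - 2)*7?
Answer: 21284/24387 ≈ 0.87276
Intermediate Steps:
X = -42 (X = -6*7 = -42)
H = 6384 (H = -42*(-152) = 6384)
(H + 14900)/(17705 + 6682) = (6384 + 14900)/(17705 + 6682) = 21284/24387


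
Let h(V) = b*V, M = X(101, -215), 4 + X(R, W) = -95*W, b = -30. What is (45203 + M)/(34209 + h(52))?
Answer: 65624/32649 ≈ 2.0100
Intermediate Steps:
X(R, W) = -4 - 95*W
M = 20421 (M = -4 - 95*(-215) = -4 + 20425 = 20421)
h(V) = -30*V
(45203 + M)/(34209 + h(52)) = (45203 + 20421)/(34209 - 30*52) = 65624/(34209 - 1560) = 65624/32649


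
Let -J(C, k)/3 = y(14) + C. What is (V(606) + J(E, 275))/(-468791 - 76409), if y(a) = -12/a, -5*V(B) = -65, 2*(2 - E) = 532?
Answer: -5653/3816400 ≈ -0.0014812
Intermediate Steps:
E = -264 (E = 2 - ½*532 = 2 - 266 = -264)
V(B) = 13 (V(B) = -⅕*(-65) = 13)
J(C, k) = 18/7 - 3*C (J(C, k) = -3*(-12/14 + C) = -3*(-12*1/14 + C) = -3*(-6/7 + C) = 18/7 - 3*C)
(V(606) + J(E, 275))/(-468791 - 76409) = (13 + (18/7 - 3*(-264)))/(-468791 - 76409) = (13 + (18/7 + 792))/(-545200) = (13 + 5562/7)*(-1/545200) = (5653/7)*(-1/545200) = -5653/3816400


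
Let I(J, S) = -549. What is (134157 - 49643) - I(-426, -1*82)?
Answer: 85063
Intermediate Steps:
(134157 - 49643) - I(-426, -1*82) = (134157 - 49643) - 1*(-549) = 84514 + 549 = 85063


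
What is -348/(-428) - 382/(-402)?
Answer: 37924/21507 ≈ 1.7633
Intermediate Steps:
-348/(-428) - 382/(-402) = -348*(-1/428) - 382*(-1/402) = 87/107 + 191/201 = 37924/21507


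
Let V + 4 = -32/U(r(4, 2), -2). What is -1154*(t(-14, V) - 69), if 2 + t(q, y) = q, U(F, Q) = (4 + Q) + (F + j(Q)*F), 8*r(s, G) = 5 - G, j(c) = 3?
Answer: 98090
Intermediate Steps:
r(s, G) = 5/8 - G/8 (r(s, G) = (5 - G)/8 = 5/8 - G/8)
U(F, Q) = 4 + Q + 4*F (U(F, Q) = (4 + Q) + (F + 3*F) = (4 + Q) + 4*F = 4 + Q + 4*F)
V = -92/7 (V = -4 - 32/(4 - 2 + 4*(5/8 - ⅛*2)) = -4 - 32/(4 - 2 + 4*(5/8 - ¼)) = -4 - 32/(4 - 2 + 4*(3/8)) = -4 - 32/(4 - 2 + 3/2) = -4 - 32/7/2 = -4 - 32*2/7 = -4 - 64/7 = -92/7 ≈ -13.143)
t(q, y) = -2 + q
-1154*(t(-14, V) - 69) = -1154*((-2 - 14) - 69) = -1154*(-16 - 69) = -1154*(-85) = 98090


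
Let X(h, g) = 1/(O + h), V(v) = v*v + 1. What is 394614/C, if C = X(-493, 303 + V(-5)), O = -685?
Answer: -464855292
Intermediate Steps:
V(v) = 1 + v² (V(v) = v² + 1 = 1 + v²)
X(h, g) = 1/(-685 + h)
C = -1/1178 (C = 1/(-685 - 493) = 1/(-1178) = -1/1178 ≈ -0.00084890)
394614/C = 394614/(-1/1178) = 394614*(-1178) = -464855292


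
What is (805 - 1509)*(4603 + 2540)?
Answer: -5028672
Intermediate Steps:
(805 - 1509)*(4603 + 2540) = -704*7143 = -5028672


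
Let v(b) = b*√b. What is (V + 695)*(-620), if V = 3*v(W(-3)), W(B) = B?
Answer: -430900 + 5580*I*√3 ≈ -4.309e+5 + 9664.8*I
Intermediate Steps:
v(b) = b^(3/2)
V = -9*I*√3 (V = 3*(-3)^(3/2) = 3*(-3*I*√3) = -9*I*√3 ≈ -15.588*I)
(V + 695)*(-620) = (-9*I*√3 + 695)*(-620) = (695 - 9*I*√3)*(-620) = -430900 + 5580*I*√3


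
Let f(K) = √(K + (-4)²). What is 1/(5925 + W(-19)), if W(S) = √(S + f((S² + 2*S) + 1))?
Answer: 1/(5925 + I*√(19 - 2*√85)) ≈ 0.00016878 - 2.1e-8*I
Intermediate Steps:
f(K) = √(16 + K) (f(K) = √(K + 16) = √(16 + K))
W(S) = √(S + √(17 + S² + 2*S)) (W(S) = √(S + √(16 + ((S² + 2*S) + 1))) = √(S + √(16 + (1 + S² + 2*S))) = √(S + √(17 + S² + 2*S)))
1/(5925 + W(-19)) = 1/(5925 + √(-19 + √(17 + (-19)² + 2*(-19)))) = 1/(5925 + √(-19 + √(17 + 361 - 38))) = 1/(5925 + √(-19 + √340)) = 1/(5925 + √(-19 + 2*√85))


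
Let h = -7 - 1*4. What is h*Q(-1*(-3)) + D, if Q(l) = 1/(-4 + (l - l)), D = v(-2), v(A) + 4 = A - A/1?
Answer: -5/4 ≈ -1.2500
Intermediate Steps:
v(A) = -4 (v(A) = -4 + (A - A/1) = -4 + (A - A) = -4 + 0 = -4)
D = -4
Q(l) = -¼ (Q(l) = 1/(-4 + 0) = 1/(-4) = -¼)
h = -11 (h = -7 - 4 = -11)
h*Q(-1*(-3)) + D = -11*(-¼) - 4 = 11/4 - 4 = -5/4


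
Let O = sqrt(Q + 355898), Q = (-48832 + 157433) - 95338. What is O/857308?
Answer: sqrt(369161)/857308 ≈ 0.00070871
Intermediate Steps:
Q = 13263 (Q = 108601 - 95338 = 13263)
O = sqrt(369161) (O = sqrt(13263 + 355898) = sqrt(369161) ≈ 607.59)
O/857308 = sqrt(369161)/857308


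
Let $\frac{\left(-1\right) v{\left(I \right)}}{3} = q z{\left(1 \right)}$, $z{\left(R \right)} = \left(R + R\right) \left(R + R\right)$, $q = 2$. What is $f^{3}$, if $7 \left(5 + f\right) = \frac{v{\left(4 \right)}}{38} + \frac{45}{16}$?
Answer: $- \frac{993115857833}{9636401152} \approx -103.06$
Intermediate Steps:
$z{\left(R \right)} = 4 R^{2}$ ($z{\left(R \right)} = 2 R 2 R = 4 R^{2}$)
$v{\left(I \right)} = -24$ ($v{\left(I \right)} = - 3 \cdot 2 \cdot 4 \cdot 1^{2} = - 3 \cdot 2 \cdot 4 \cdot 1 = - 3 \cdot 2 \cdot 4 = \left(-3\right) 8 = -24$)
$f = - \frac{9977}{2128}$ ($f = -5 + \frac{- \frac{24}{38} + \frac{45}{16}}{7} = -5 + \frac{\left(-24\right) \frac{1}{38} + 45 \cdot \frac{1}{16}}{7} = -5 + \frac{- \frac{12}{19} + \frac{45}{16}}{7} = -5 + \frac{1}{7} \cdot \frac{663}{304} = -5 + \frac{663}{2128} = - \frac{9977}{2128} \approx -4.6884$)
$f^{3} = \left(- \frac{9977}{2128}\right)^{3} = - \frac{993115857833}{9636401152}$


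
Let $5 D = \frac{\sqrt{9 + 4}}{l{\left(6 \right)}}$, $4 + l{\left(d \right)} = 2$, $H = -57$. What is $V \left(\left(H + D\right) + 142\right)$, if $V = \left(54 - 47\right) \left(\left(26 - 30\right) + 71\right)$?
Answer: $39865 - \frac{469 \sqrt{13}}{10} \approx 39696.0$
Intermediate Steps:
$l{\left(d \right)} = -2$ ($l{\left(d \right)} = -4 + 2 = -2$)
$D = - \frac{\sqrt{13}}{10}$ ($D = \frac{\sqrt{9 + 4} \frac{1}{-2}}{5} = \frac{\sqrt{13} \left(- \frac{1}{2}\right)}{5} = \frac{\left(- \frac{1}{2}\right) \sqrt{13}}{5} = - \frac{\sqrt{13}}{10} \approx -0.36056$)
$V = 469$ ($V = 7 \left(\left(26 - 30\right) + 71\right) = 7 \left(-4 + 71\right) = 7 \cdot 67 = 469$)
$V \left(\left(H + D\right) + 142\right) = 469 \left(\left(-57 - \frac{\sqrt{13}}{10}\right) + 142\right) = 469 \left(85 - \frac{\sqrt{13}}{10}\right) = 39865 - \frac{469 \sqrt{13}}{10}$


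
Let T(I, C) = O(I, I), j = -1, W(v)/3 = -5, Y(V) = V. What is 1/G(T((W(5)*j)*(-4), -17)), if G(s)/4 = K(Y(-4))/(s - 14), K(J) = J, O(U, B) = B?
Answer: 37/8 ≈ 4.6250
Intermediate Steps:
W(v) = -15 (W(v) = 3*(-5) = -15)
T(I, C) = I
G(s) = -16/(-14 + s) (G(s) = 4*(-4/(s - 14)) = 4*(-4/(-14 + s)) = -16/(-14 + s))
1/G(T((W(5)*j)*(-4), -17)) = 1/(-16/(-14 - 15*(-1)*(-4))) = 1/(-16/(-14 + 15*(-4))) = 1/(-16/(-14 - 60)) = 1/(-16/(-74)) = 1/(-16*(-1/74)) = 1/(8/37) = 37/8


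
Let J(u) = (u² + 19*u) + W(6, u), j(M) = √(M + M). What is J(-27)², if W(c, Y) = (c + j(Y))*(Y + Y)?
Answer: -145800 + 34992*I*√6 ≈ -1.458e+5 + 85713.0*I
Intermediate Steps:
j(M) = √2*√M (j(M) = √(2*M) = √2*√M)
W(c, Y) = 2*Y*(c + √2*√Y) (W(c, Y) = (c + √2*√Y)*(Y + Y) = (c + √2*√Y)*(2*Y) = 2*Y*(c + √2*√Y))
J(u) = u² + 19*u + 2*u*(6 + √2*√u) (J(u) = (u² + 19*u) + 2*u*(6 + √2*√u) = u² + 19*u + 2*u*(6 + √2*√u))
J(-27)² = (-27*(31 - 27 + 2*√2*√(-27)))² = (-27*(31 - 27 + 2*√2*(3*I*√3)))² = (-27*(31 - 27 + 6*I*√6))² = (-27*(4 + 6*I*√6))² = (-108 - 162*I*√6)²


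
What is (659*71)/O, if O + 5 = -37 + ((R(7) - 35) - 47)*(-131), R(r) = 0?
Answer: 46789/10700 ≈ 4.3728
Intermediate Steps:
O = 10700 (O = -5 + (-37 + ((0 - 35) - 47)*(-131)) = -5 + (-37 + (-35 - 47)*(-131)) = -5 + (-37 - 82*(-131)) = -5 + (-37 + 10742) = -5 + 10705 = 10700)
(659*71)/O = (659*71)/10700 = 46789*(1/10700) = 46789/10700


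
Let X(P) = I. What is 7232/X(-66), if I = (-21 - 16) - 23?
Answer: -1808/15 ≈ -120.53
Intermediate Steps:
I = -60 (I = -37 - 23 = -60)
X(P) = -60
7232/X(-66) = 7232/(-60) = 7232*(-1/60) = -1808/15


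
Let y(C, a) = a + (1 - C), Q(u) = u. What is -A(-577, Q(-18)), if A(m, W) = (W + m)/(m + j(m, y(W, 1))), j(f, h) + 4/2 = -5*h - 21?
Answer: -17/20 ≈ -0.85000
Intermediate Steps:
y(C, a) = 1 + a - C
j(f, h) = -23 - 5*h (j(f, h) = -2 + (-5*h - 21) = -2 + (-21 - 5*h) = -23 - 5*h)
A(m, W) = (W + m)/(-33 + m + 5*W) (A(m, W) = (W + m)/(m + (-23 - 5*(1 + 1 - W))) = (W + m)/(m + (-23 - 5*(2 - W))) = (W + m)/(m + (-23 + (-10 + 5*W))) = (W + m)/(m + (-33 + 5*W)) = (W + m)/(-33 + m + 5*W))
-A(-577, Q(-18)) = -(-18 - 577)/(-33 - 577 + 5*(-18)) = -(-595)/(-33 - 577 - 90) = -(-595)/(-700) = -(-1)*(-595)/700 = -1*17/20 = -17/20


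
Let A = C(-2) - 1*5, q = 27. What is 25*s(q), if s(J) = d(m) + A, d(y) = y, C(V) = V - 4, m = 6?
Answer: -125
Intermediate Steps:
C(V) = -4 + V
A = -11 (A = (-4 - 2) - 1*5 = -6 - 5 = -11)
s(J) = -5 (s(J) = 6 - 11 = -5)
25*s(q) = 25*(-5) = -125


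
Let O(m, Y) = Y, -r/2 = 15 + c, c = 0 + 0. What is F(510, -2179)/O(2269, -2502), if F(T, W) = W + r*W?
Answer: -63191/2502 ≈ -25.256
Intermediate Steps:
c = 0
r = -30 (r = -2*(15 + 0) = -2*15 = -30)
F(T, W) = -29*W (F(T, W) = W - 30*W = -29*W)
F(510, -2179)/O(2269, -2502) = -29*(-2179)/(-2502) = 63191*(-1/2502) = -63191/2502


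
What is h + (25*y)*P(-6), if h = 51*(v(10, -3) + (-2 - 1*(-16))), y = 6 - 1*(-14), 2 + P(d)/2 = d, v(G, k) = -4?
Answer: -7490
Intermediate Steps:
P(d) = -4 + 2*d
y = 20 (y = 6 + 14 = 20)
h = 510 (h = 51*(-4 + (-2 - 1*(-16))) = 51*(-4 + (-2 + 16)) = 51*(-4 + 14) = 51*10 = 510)
h + (25*y)*P(-6) = 510 + (25*20)*(-4 + 2*(-6)) = 510 + 500*(-4 - 12) = 510 + 500*(-16) = 510 - 8000 = -7490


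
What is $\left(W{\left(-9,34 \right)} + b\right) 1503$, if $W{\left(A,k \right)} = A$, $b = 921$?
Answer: $1370736$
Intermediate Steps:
$\left(W{\left(-9,34 \right)} + b\right) 1503 = \left(-9 + 921\right) 1503 = 912 \cdot 1503 = 1370736$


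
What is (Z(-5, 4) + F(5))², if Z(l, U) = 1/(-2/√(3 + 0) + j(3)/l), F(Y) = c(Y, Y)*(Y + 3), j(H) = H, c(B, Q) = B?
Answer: 8798725/5329 - 296500*√3/5329 ≈ 1554.7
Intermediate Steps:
F(Y) = Y*(3 + Y) (F(Y) = Y*(Y + 3) = Y*(3 + Y))
Z(l, U) = 1/(3/l - 2*√3/3) (Z(l, U) = 1/(-2/√(3 + 0) + 3/l) = 1/(-2*√3/3 + 3/l) = 1/(3/l - 2*√3/3))
(Z(-5, 4) + F(5))² = (-1*(-5)*√3/(-3*√3 + 2*(-5)) + 5*(3 + 5))² = (-1*(-5)*√3/(-3*√3 - 10) + 5*8)² = (-1*(-5)*√3/(-10 - 3*√3) + 40)² = (5*√3/(-10 - 3*√3) + 40)² = (40 + 5*√3/(-10 - 3*√3))²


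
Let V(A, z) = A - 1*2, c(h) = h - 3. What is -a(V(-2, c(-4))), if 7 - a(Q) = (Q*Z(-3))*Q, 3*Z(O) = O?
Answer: -23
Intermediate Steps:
c(h) = -3 + h
Z(O) = O/3
V(A, z) = -2 + A (V(A, z) = A - 2 = -2 + A)
a(Q) = 7 + Q**2 (a(Q) = 7 - Q*((1/3)*(-3))*Q = 7 - Q*(-1)*Q = 7 - (-Q)*Q = 7 - (-1)*Q**2 = 7 + Q**2)
-a(V(-2, c(-4))) = -(7 + (-2 - 2)**2) = -(7 + (-4)**2) = -(7 + 16) = -1*23 = -23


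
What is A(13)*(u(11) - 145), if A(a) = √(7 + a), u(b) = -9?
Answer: -308*√5 ≈ -688.71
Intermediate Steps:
A(13)*(u(11) - 145) = √(7 + 13)*(-9 - 145) = √20*(-154) = (2*√5)*(-154) = -308*√5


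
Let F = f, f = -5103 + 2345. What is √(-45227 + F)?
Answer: I*√47985 ≈ 219.05*I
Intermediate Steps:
f = -2758
F = -2758
√(-45227 + F) = √(-45227 - 2758) = √(-47985) = I*√47985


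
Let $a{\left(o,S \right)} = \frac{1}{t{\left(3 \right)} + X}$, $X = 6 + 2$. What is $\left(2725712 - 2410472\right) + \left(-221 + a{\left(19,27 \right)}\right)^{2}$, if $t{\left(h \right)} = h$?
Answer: $\frac{44048940}{121} \approx 3.6404 \cdot 10^{5}$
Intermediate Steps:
$X = 8$
$a{\left(o,S \right)} = \frac{1}{11}$ ($a{\left(o,S \right)} = \frac{1}{3 + 8} = \frac{1}{11}$)
$\left(2725712 - 2410472\right) + \left(-221 + a{\left(19,27 \right)}\right)^{2} = \left(2725712 - 2410472\right) + \left(-221 + \frac{1}{11}\right)^{2} = \left(2725712 - 2410472\right) + \left(- \frac{2430}{11}\right)^{2} = 315240 + \frac{5904900}{121} = \frac{44048940}{121}$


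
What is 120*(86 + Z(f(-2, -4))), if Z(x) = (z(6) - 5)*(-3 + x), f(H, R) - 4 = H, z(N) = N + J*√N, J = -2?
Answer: 10200 + 240*√6 ≈ 10788.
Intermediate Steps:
z(N) = N - 2*√N
f(H, R) = 4 + H
Z(x) = (1 - 2*√6)*(-3 + x) (Z(x) = ((6 - 2*√6) - 5)*(-3 + x) = (1 - 2*√6)*(-3 + x))
120*(86 + Z(f(-2, -4))) = 120*(86 + (-3 + (4 - 2) + 6*√6 - 2*(4 - 2)*√6)) = 120*(86 + (-3 + 2 + 6*√6 - 2*2*√6)) = 120*(86 + (-3 + 2 + 6*√6 - 4*√6)) = 120*(86 + (-1 + 2*√6)) = 120*(85 + 2*√6) = 10200 + 240*√6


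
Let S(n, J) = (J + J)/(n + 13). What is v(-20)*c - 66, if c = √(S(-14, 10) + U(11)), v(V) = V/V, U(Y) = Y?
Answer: -66 + 3*I ≈ -66.0 + 3.0*I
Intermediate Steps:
v(V) = 1
S(n, J) = 2*J/(13 + n) (S(n, J) = (2*J)/(13 + n) = 2*J/(13 + n))
c = 3*I (c = √(2*10/(13 - 14) + 11) = √(2*10/(-1) + 11) = √(2*10*(-1) + 11) = √(-20 + 11) = √(-9) = 3*I ≈ 3.0*I)
v(-20)*c - 66 = 1*(3*I) - 66 = 3*I - 66 = -66 + 3*I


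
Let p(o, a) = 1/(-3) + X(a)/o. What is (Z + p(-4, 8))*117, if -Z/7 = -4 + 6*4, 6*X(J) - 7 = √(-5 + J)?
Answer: -131625/8 - 39*√3/8 ≈ -16462.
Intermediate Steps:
X(J) = 7/6 + √(-5 + J)/6
Z = -140 (Z = -7*(-4 + 6*4) = -7*(-4 + 24) = -7*20 = -140)
p(o, a) = -⅓ + (7/6 + √(-5 + a)/6)/o (p(o, a) = 1/(-3) + (7/6 + √(-5 + a)/6)/o = 1*(-⅓) + (7/6 + √(-5 + a)/6)/o = -⅓ + (7/6 + √(-5 + a)/6)/o)
(Z + p(-4, 8))*117 = (-140 + (⅙)*(7 + √(-5 + 8) - 2*(-4))/(-4))*117 = (-140 + (⅙)*(-¼)*(7 + √3 + 8))*117 = (-140 + (⅙)*(-¼)*(15 + √3))*117 = (-140 + (-5/8 - √3/24))*117 = (-1125/8 - √3/24)*117 = -131625/8 - 39*√3/8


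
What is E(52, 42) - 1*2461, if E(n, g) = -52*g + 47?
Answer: -4598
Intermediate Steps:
E(n, g) = 47 - 52*g
E(52, 42) - 1*2461 = (47 - 52*42) - 1*2461 = (47 - 2184) - 2461 = -2137 - 2461 = -4598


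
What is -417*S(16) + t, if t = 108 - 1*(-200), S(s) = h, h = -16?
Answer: 6980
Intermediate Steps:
S(s) = -16
t = 308 (t = 108 + 200 = 308)
-417*S(16) + t = -417*(-16) + 308 = 6672 + 308 = 6980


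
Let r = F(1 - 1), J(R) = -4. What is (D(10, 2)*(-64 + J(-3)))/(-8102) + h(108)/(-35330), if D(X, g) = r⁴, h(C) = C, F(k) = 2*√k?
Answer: -54/17665 ≈ -0.0030569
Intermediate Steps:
r = 0 (r = 2*√(1 - 1) = 2*√0 = 2*0 = 0)
D(X, g) = 0 (D(X, g) = 0⁴ = 0)
(D(10, 2)*(-64 + J(-3)))/(-8102) + h(108)/(-35330) = (0*(-64 - 4))/(-8102) + 108/(-35330) = (0*(-68))*(-1/8102) + 108*(-1/35330) = 0*(-1/8102) - 54/17665 = 0 - 54/17665 = -54/17665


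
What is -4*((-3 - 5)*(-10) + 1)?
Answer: -324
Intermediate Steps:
-4*((-3 - 5)*(-10) + 1) = -4*(-8*(-10) + 1) = -4*(80 + 1) = -4*81 = -324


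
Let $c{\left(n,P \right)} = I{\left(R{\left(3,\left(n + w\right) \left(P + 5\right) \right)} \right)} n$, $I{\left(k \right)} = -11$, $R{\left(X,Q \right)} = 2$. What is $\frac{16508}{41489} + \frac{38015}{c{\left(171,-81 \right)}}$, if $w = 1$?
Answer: $- \frac{1546152787}{78040809} \approx -19.812$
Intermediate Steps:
$c{\left(n,P \right)} = - 11 n$
$\frac{16508}{41489} + \frac{38015}{c{\left(171,-81 \right)}} = \frac{16508}{41489} + \frac{38015}{\left(-11\right) 171} = 16508 \cdot \frac{1}{41489} + \frac{38015}{-1881} = \frac{16508}{41489} + 38015 \left(- \frac{1}{1881}\right) = \frac{16508}{41489} - \frac{38015}{1881} = - \frac{1546152787}{78040809}$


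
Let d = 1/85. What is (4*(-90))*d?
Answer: -72/17 ≈ -4.2353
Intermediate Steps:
d = 1/85 ≈ 0.011765
(4*(-90))*d = (4*(-90))*(1/85) = -360*1/85 = -72/17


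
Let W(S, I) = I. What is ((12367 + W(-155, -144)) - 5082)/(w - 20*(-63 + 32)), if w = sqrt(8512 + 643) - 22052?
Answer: -153045912/459321469 - 7141*sqrt(9155)/459321469 ≈ -0.33469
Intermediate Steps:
w = -22052 + sqrt(9155) (w = sqrt(9155) - 22052 = -22052 + sqrt(9155) ≈ -21956.)
((12367 + W(-155, -144)) - 5082)/(w - 20*(-63 + 32)) = ((12367 - 144) - 5082)/((-22052 + sqrt(9155)) - 20*(-63 + 32)) = (12223 - 5082)/((-22052 + sqrt(9155)) - 20*(-31)) = 7141/((-22052 + sqrt(9155)) + 620) = 7141/(-21432 + sqrt(9155))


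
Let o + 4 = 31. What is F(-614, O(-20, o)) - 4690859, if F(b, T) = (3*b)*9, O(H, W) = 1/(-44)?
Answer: -4707437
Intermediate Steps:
o = 27 (o = -4 + 31 = 27)
O(H, W) = -1/44
F(b, T) = 27*b
F(-614, O(-20, o)) - 4690859 = 27*(-614) - 4690859 = -16578 - 4690859 = -4707437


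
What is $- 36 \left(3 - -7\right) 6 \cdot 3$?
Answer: $-6480$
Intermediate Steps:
$- 36 \left(3 - -7\right) 6 \cdot 3 = - 36 \left(3 + 7\right) 18 = \left(-36\right) 10 \cdot 18 = \left(-360\right) 18 = -6480$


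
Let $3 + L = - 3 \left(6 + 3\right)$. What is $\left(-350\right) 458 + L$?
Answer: $-160330$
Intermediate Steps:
$L = -30$ ($L = -3 - 3 \left(6 + 3\right) = -3 - 27 = -30$)
$\left(-350\right) 458 + L = \left(-350\right) 458 - 30 = -160300 - 30 = -160330$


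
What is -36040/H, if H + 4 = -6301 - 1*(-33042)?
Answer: -36040/26737 ≈ -1.3479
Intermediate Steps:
H = 26737 (H = -4 + (-6301 - 1*(-33042)) = -4 + (-6301 + 33042) = -4 + 26741 = 26737)
-36040/H = -36040/26737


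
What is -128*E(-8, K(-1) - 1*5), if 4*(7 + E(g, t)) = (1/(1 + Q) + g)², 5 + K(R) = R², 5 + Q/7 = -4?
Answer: -1115016/961 ≈ -1160.3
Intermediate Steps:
Q = -63 (Q = -35 + 7*(-4) = -35 - 28 = -63)
K(R) = -5 + R²
E(g, t) = -7 + (-1/62 + g)²/4 (E(g, t) = -7 + (1/(1 - 63) + g)²/4 = -7 + (1/(-62) + g)²/4 = -7 + (-1/62 + g)²/4)
-128*E(-8, K(-1) - 1*5) = -128*(-7 + (1 - 62*(-8))²/15376) = -128*(-7 + (1 + 496)²/15376) = -128*(-7 + (1/15376)*497²) = -128*(-7 + (1/15376)*247009) = -128*(-7 + 247009/15376) = -128*139377/15376 = -1115016/961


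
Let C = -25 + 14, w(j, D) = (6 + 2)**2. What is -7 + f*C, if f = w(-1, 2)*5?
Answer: -3527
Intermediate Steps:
w(j, D) = 64 (w(j, D) = 8**2 = 64)
C = -11
f = 320 (f = 64*5 = 320)
-7 + f*C = -7 + 320*(-11) = -7 - 3520 = -3527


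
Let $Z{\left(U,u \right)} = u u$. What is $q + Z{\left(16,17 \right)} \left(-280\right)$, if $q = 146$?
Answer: $-80774$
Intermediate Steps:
$Z{\left(U,u \right)} = u^{2}$
$q + Z{\left(16,17 \right)} \left(-280\right) = 146 + 17^{2} \left(-280\right) = 146 + 289 \left(-280\right) = 146 - 80920 = -80774$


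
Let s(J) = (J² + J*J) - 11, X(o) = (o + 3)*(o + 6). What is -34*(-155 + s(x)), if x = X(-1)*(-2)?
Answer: -21556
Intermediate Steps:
X(o) = (3 + o)*(6 + o)
x = -20 (x = (18 + (-1)² + 9*(-1))*(-2) = (18 + 1 - 9)*(-2) = 10*(-2) = -20)
s(J) = -11 + 2*J² (s(J) = (J² + J²) - 11 = 2*J² - 11 = -11 + 2*J²)
-34*(-155 + s(x)) = -34*(-155 + (-11 + 2*(-20)²)) = -34*(-155 + (-11 + 2*400)) = -34*(-155 + (-11 + 800)) = -34*(-155 + 789) = -34*634 = -21556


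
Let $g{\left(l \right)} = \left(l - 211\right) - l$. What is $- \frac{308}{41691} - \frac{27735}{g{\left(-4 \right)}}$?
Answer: $\frac{1156234897}{8796801} \approx 131.44$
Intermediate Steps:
$g{\left(l \right)} = -211$ ($g{\left(l \right)} = \left(-211 + l\right) - l = -211$)
$- \frac{308}{41691} - \frac{27735}{g{\left(-4 \right)}} = - \frac{308}{41691} - \frac{27735}{-211} = \left(-308\right) \frac{1}{41691} - - \frac{27735}{211} = - \frac{308}{41691} + \frac{27735}{211} = \frac{1156234897}{8796801}$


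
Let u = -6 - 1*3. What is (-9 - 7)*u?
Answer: 144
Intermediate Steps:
u = -9 (u = -6 - 3 = -9)
(-9 - 7)*u = (-9 - 7)*(-9) = -16*(-9) = 144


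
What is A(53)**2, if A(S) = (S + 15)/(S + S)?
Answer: 1156/2809 ≈ 0.41153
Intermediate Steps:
A(S) = (15 + S)/(2*S) (A(S) = (15 + S)/((2*S)) = (15 + S)*(1/(2*S)) = (15 + S)/(2*S))
A(53)**2 = ((1/2)*(15 + 53)/53)**2 = ((1/2)*(1/53)*68)**2 = (34/53)**2 = 1156/2809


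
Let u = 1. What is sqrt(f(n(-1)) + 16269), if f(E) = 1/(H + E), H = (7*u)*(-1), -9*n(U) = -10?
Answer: 2*sqrt(11424786)/53 ≈ 127.55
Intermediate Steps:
n(U) = 10/9 (n(U) = -1/9*(-10) = 10/9)
H = -7 (H = (7*1)*(-1) = 7*(-1) = -7)
f(E) = 1/(-7 + E)
sqrt(f(n(-1)) + 16269) = sqrt(1/(-7 + 10/9) + 16269) = sqrt(1/(-53/9) + 16269) = sqrt(-9/53 + 16269) = sqrt(862248/53) = 2*sqrt(11424786)/53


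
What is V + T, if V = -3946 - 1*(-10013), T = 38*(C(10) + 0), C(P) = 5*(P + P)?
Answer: 9867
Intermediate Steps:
C(P) = 10*P (C(P) = 5*(2*P) = 10*P)
T = 3800 (T = 38*(10*10 + 0) = 38*(100 + 0) = 38*100 = 3800)
V = 6067 (V = -3946 + 10013 = 6067)
V + T = 6067 + 3800 = 9867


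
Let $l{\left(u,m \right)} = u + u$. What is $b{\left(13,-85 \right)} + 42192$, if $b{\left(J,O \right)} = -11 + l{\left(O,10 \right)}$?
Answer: $42011$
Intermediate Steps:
$l{\left(u,m \right)} = 2 u$
$b{\left(J,O \right)} = -11 + 2 O$
$b{\left(13,-85 \right)} + 42192 = \left(-11 + 2 \left(-85\right)\right) + 42192 = \left(-11 - 170\right) + 42192 = -181 + 42192 = 42011$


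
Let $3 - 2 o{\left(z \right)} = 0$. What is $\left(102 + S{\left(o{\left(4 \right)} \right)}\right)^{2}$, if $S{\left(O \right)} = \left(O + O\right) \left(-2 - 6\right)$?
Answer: $6084$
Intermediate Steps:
$o{\left(z \right)} = \frac{3}{2}$ ($o{\left(z \right)} = \frac{3}{2} - 0 = \frac{3}{2} + 0 = \frac{3}{2}$)
$S{\left(O \right)} = - 16 O$ ($S{\left(O \right)} = 2 O \left(-8\right) = - 16 O$)
$\left(102 + S{\left(o{\left(4 \right)} \right)}\right)^{2} = \left(102 - 24\right)^{2} = 78^{2} = 6084$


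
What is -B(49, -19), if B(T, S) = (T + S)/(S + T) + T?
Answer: -50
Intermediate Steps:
B(T, S) = 1 + T (B(T, S) = (S + T)/(S + T) + T = 1 + T)
-B(49, -19) = -(1 + 49) = -1*50 = -50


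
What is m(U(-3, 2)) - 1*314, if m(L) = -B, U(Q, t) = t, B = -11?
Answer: -303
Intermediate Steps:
m(L) = 11 (m(L) = -1*(-11) = 11)
m(U(-3, 2)) - 1*314 = 11 - 1*314 = 11 - 314 = -303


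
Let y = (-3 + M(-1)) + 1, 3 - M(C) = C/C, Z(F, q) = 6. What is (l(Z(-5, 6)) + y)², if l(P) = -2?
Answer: 4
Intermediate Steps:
M(C) = 2 (M(C) = 3 - C/C = 3 - 1*1 = 3 - 1 = 2)
y = 0 (y = (-3 + 2) + 1 = -1 + 1 = 0)
(l(Z(-5, 6)) + y)² = (-2 + 0)² = (-2)² = 4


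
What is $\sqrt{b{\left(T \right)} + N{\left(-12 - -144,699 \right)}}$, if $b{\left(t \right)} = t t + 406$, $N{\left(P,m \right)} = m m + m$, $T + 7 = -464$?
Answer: $\sqrt{711547} \approx 843.53$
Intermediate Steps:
$T = -471$ ($T = -7 - 464 = -471$)
$N{\left(P,m \right)} = m + m^{2}$ ($N{\left(P,m \right)} = m^{2} + m = m + m^{2}$)
$b{\left(t \right)} = 406 + t^{2}$ ($b{\left(t \right)} = t^{2} + 406 = 406 + t^{2}$)
$\sqrt{b{\left(T \right)} + N{\left(-12 - -144,699 \right)}} = \sqrt{\left(406 + \left(-471\right)^{2}\right) + 699 \left(1 + 699\right)} = \sqrt{\left(406 + 221841\right) + 699 \cdot 700} = \sqrt{222247 + 489300} = \sqrt{711547}$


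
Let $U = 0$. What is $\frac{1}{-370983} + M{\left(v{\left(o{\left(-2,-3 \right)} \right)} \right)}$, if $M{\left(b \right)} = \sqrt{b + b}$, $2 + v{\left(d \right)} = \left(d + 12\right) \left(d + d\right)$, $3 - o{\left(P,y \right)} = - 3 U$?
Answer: $- \frac{1}{370983} + 4 \sqrt{11} \approx 13.266$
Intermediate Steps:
$o{\left(P,y \right)} = 3$ ($o{\left(P,y \right)} = 3 - \left(-3\right) 0 = 3 - 0 = 3 + 0 = 3$)
$v{\left(d \right)} = -2 + 2 d \left(12 + d\right)$ ($v{\left(d \right)} = -2 + \left(d + 12\right) \left(d + d\right) = -2 + \left(12 + d\right) 2 d = -2 + 2 d \left(12 + d\right)$)
$M{\left(b \right)} = \sqrt{2} \sqrt{b}$ ($M{\left(b \right)} = \sqrt{2 b} = \sqrt{2} \sqrt{b}$)
$\frac{1}{-370983} + M{\left(v{\left(o{\left(-2,-3 \right)} \right)} \right)} = \frac{1}{-370983} + \sqrt{2} \sqrt{-2 + 2 \cdot 3^{2} + 24 \cdot 3} = - \frac{1}{370983} + \sqrt{2} \sqrt{-2 + 2 \cdot 9 + 72} = - \frac{1}{370983} + \sqrt{2} \sqrt{-2 + 18 + 72} = - \frac{1}{370983} + \sqrt{2} \sqrt{88} = - \frac{1}{370983} + \sqrt{2} \cdot 2 \sqrt{22} = - \frac{1}{370983} + 4 \sqrt{11}$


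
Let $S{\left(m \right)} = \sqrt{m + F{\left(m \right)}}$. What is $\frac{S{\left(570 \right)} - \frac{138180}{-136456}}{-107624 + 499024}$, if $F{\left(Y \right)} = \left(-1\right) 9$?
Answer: $\frac{6909}{2670443920} + \frac{\sqrt{561}}{391400} \approx 6.3102 \cdot 10^{-5}$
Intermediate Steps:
$F{\left(Y \right)} = -9$
$S{\left(m \right)} = \sqrt{-9 + m}$ ($S{\left(m \right)} = \sqrt{m - 9} = \sqrt{-9 + m}$)
$\frac{S{\left(570 \right)} - \frac{138180}{-136456}}{-107624 + 499024} = \frac{\sqrt{-9 + 570} - \frac{138180}{-136456}}{-107624 + 499024} = \frac{\sqrt{561} - - \frac{34545}{34114}}{391400} = \left(\sqrt{561} + \frac{34545}{34114}\right) \frac{1}{391400} = \left(\frac{34545}{34114} + \sqrt{561}\right) \frac{1}{391400} = \frac{6909}{2670443920} + \frac{\sqrt{561}}{391400}$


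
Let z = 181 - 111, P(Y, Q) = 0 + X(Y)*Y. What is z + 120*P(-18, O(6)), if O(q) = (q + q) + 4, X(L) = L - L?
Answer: 70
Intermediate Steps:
X(L) = 0
O(q) = 4 + 2*q (O(q) = 2*q + 4 = 4 + 2*q)
P(Y, Q) = 0 (P(Y, Q) = 0 + 0*Y = 0 + 0 = 0)
z = 70
z + 120*P(-18, O(6)) = 70 + 120*0 = 70 + 0 = 70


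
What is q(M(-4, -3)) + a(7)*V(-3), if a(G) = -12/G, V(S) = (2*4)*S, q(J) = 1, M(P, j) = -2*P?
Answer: 295/7 ≈ 42.143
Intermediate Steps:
V(S) = 8*S
q(M(-4, -3)) + a(7)*V(-3) = 1 + (-12/7)*(8*(-3)) = 1 - 12*1/7*(-24) = 1 - 12/7*(-24) = 1 + 288/7 = 295/7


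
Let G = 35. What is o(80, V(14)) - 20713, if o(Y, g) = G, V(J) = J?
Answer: -20678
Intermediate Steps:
o(Y, g) = 35
o(80, V(14)) - 20713 = 35 - 20713 = -20678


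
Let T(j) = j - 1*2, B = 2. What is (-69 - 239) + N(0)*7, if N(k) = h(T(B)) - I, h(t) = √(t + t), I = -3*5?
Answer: -203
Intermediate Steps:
I = -15
T(j) = -2 + j (T(j) = j - 2 = -2 + j)
h(t) = √2*√t (h(t) = √(2*t) = √2*√t)
N(k) = 15 (N(k) = √2*√(-2 + 2) - 1*(-15) = √2*√0 + 15 = √2*0 + 15 = 0 + 15 = 15)
(-69 - 239) + N(0)*7 = (-69 - 239) + 15*7 = -308 + 105 = -203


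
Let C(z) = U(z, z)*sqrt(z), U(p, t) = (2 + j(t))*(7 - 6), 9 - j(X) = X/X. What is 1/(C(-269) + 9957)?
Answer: 9957/99168749 - 10*I*sqrt(269)/99168749 ≈ 0.0001004 - 1.6539e-6*I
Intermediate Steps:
j(X) = 8 (j(X) = 9 - X/X = 9 - 1*1 = 9 - 1 = 8)
U(p, t) = 10 (U(p, t) = (2 + 8)*(7 - 6) = 10*1 = 10)
C(z) = 10*sqrt(z)
1/(C(-269) + 9957) = 1/(10*sqrt(-269) + 9957) = 1/(10*(I*sqrt(269)) + 9957) = 1/(10*I*sqrt(269) + 9957) = 1/(9957 + 10*I*sqrt(269))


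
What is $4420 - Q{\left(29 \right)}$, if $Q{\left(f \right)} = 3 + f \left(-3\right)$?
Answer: $4504$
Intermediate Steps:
$Q{\left(f \right)} = 3 - 3 f$
$4420 - Q{\left(29 \right)} = 4420 - \left(3 - 87\right) = 4420 - -84 = 4420 + 84 = 4504$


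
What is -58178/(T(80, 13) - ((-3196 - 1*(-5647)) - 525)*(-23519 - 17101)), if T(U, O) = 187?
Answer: -58178/78234307 ≈ -0.00074364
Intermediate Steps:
-58178/(T(80, 13) - ((-3196 - 1*(-5647)) - 525)*(-23519 - 17101)) = -58178/(187 - ((-3196 - 1*(-5647)) - 525)*(-23519 - 17101)) = -58178/(187 - ((-3196 + 5647) - 525)*(-40620)) = -58178/(187 - (2451 - 525)*(-40620)) = -58178/(187 - 1926*(-40620)) = -58178/(187 - 1*(-78234120)) = -58178/(187 + 78234120) = -58178/78234307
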